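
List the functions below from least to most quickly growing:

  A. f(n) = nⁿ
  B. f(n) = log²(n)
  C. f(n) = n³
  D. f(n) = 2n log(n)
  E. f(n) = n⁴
B < D < C < E < A

Comparing growth rates:
B = log²(n) is O(log² n)
D = 2n log(n) is O(n log n)
C = n³ is O(n³)
E = n⁴ is O(n⁴)
A = nⁿ is O(nⁿ)

Therefore, the order from slowest to fastest is: B < D < C < E < A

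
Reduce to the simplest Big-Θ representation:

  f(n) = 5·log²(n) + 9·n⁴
Θ(n⁴)

Order the terms by growth rate: 5·log²(n) ≺ 9·n⁴.
The fastest-growing term 9·n⁴ dominates as n → ∞; dropping its constant factor gives Θ(n⁴).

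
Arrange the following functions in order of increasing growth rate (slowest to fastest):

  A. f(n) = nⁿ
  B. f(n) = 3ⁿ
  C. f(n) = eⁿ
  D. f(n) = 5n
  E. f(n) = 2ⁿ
D < E < C < B < A

Comparing growth rates:
D = 5n is O(n)
E = 2ⁿ is O(2ⁿ)
C = eⁿ is O(eⁿ)
B = 3ⁿ is O(3ⁿ)
A = nⁿ is O(nⁿ)

Therefore, the order from slowest to fastest is: D < E < C < B < A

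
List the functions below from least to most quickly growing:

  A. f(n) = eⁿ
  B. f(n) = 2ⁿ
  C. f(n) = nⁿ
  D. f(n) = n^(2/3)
D < B < A < C

Comparing growth rates:
D = n^(2/3) is O(n^(2/3))
B = 2ⁿ is O(2ⁿ)
A = eⁿ is O(eⁿ)
C = nⁿ is O(nⁿ)

Therefore, the order from slowest to fastest is: D < B < A < C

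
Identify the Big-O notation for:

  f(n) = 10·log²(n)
O(log² n)

The dominant term in 10·log²(n) is 10·log²(n), which is Θ(log² n).
Constants are absorbed, so the tightest bound is O(log² n).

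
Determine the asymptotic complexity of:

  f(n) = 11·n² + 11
O(n²)

The dominant term in 11·n² + 11 is 11·n², which is Θ(n²).
Lower-order terms (11) are asymptotically negligible.
Constants are absorbed, so the tightest bound is O(n²).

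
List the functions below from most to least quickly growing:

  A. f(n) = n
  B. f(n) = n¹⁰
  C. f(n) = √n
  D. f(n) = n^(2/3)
B > A > D > C

Comparing growth rates:
B = n¹⁰ is O(n¹⁰)
A = n is O(n)
D = n^(2/3) is O(n^(2/3))
C = √n is O(√n)

Therefore, the order from fastest to slowest is: B > A > D > C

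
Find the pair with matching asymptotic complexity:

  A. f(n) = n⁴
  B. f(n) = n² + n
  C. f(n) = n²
B and C

Examining each function:
  A. n⁴ is O(n⁴)
  B. n² + n is O(n²)
  C. n² is O(n²)

Functions B and C both have the same complexity class.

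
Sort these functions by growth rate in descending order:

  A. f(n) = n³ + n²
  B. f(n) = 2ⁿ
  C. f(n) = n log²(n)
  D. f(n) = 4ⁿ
D > B > A > C

Comparing growth rates:
D = 4ⁿ is O(4ⁿ)
B = 2ⁿ is O(2ⁿ)
A = n³ + n² is O(n³)
C = n log²(n) is O(n log² n)

Therefore, the order from fastest to slowest is: D > B > A > C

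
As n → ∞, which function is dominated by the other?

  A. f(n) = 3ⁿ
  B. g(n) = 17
B

f(n) = 3ⁿ is O(3ⁿ), while g(n) = 17 is O(1).
Since O(1) grows slower than O(3ⁿ), g(n) is dominated.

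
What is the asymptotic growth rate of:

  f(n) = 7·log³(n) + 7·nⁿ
Θ(nⁿ)

Order the terms by growth rate: 7·log³(n) ≺ 7·nⁿ.
The fastest-growing term 7·nⁿ dominates as n → ∞; dropping its constant factor gives Θ(nⁿ).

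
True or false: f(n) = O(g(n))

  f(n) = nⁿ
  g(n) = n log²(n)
False

f(n) = nⁿ is O(nⁿ), and g(n) = n log²(n) is O(n log² n).
Since O(nⁿ) grows faster than O(n log² n), f(n) = O(g(n)) is false.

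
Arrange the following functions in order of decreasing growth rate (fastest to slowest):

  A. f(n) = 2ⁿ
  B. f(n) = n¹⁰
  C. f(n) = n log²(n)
A > B > C

Comparing growth rates:
A = 2ⁿ is O(2ⁿ)
B = n¹⁰ is O(n¹⁰)
C = n log²(n) is O(n log² n)

Therefore, the order from fastest to slowest is: A > B > C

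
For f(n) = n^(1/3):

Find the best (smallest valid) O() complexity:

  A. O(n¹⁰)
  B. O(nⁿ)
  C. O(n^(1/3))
C

f(n) = n^(1/3) is O(n^(1/3)).
All listed options are valid Big-O bounds (upper bounds),
but O(n^(1/3)) is the tightest (smallest valid bound).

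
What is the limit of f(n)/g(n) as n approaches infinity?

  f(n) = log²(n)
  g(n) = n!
0

Since log²(n) (O(log² n)) grows slower than n! (O(n!)),
the ratio f(n)/g(n) → 0 as n → ∞.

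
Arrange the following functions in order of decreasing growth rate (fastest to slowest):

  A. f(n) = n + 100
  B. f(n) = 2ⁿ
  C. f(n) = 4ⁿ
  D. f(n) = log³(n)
C > B > A > D

Comparing growth rates:
C = 4ⁿ is O(4ⁿ)
B = 2ⁿ is O(2ⁿ)
A = n + 100 is O(n)
D = log³(n) is O(log³ n)

Therefore, the order from fastest to slowest is: C > B > A > D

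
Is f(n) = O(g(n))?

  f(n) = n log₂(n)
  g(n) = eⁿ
True

f(n) = n log₂(n) is O(n log n), and g(n) = eⁿ is O(eⁿ).
Since O(n log n) ⊆ O(eⁿ) (f grows no faster than g), f(n) = O(g(n)) is true.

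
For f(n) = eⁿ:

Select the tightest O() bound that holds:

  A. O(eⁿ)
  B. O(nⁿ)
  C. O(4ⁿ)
A

f(n) = eⁿ is O(eⁿ).
All listed options are valid Big-O bounds (upper bounds),
but O(eⁿ) is the tightest (smallest valid bound).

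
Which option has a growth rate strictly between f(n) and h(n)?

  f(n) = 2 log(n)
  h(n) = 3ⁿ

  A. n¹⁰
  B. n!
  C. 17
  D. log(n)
A

We need g(n) with 2 log(n) = o(g(n)) and g(n) = o(3ⁿ), i.e. O(log n) ≺ g ≺ O(3ⁿ).
Check each option:
  A. n¹⁰ — O(n¹⁰) is strictly between O(log n) and O(3ⁿ) ✓
  B. n! — O(n!) does not grow strictly slower than h(n)
  C. 17 — O(1) does not grow strictly faster than f(n)
  D. log(n) — O(log n) does not grow strictly faster than f(n)

Only option A (n¹⁰) lies strictly between.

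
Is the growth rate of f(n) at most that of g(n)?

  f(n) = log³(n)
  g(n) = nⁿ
True

f(n) = log³(n) is O(log³ n), and g(n) = nⁿ is O(nⁿ).
Since O(log³ n) ⊆ O(nⁿ) (f grows no faster than g), f(n) = O(g(n)) is true.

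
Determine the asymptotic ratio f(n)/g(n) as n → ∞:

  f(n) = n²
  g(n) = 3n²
1/3

Since n² and 3n² have the same growth rate (O(n²)),
the ratio converges to a constant: 1/3.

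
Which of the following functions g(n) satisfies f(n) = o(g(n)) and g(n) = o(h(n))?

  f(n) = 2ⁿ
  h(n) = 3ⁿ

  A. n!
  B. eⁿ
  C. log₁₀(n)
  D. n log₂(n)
B

We need g(n) with 2ⁿ = o(g(n)) and g(n) = o(3ⁿ), i.e. O(2ⁿ) ≺ g ≺ O(3ⁿ).
Check each option:
  A. n! — O(n!) does not grow strictly slower than h(n)
  B. eⁿ — O(eⁿ) is strictly between O(2ⁿ) and O(3ⁿ) ✓
  C. log₁₀(n) — O(log n) does not grow strictly faster than f(n)
  D. n log₂(n) — O(n log n) does not grow strictly faster than f(n)

Only option B (eⁿ) lies strictly between.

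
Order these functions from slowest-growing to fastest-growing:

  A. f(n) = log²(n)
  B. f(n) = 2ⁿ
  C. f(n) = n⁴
A < C < B

Comparing growth rates:
A = log²(n) is O(log² n)
C = n⁴ is O(n⁴)
B = 2ⁿ is O(2ⁿ)

Therefore, the order from slowest to fastest is: A < C < B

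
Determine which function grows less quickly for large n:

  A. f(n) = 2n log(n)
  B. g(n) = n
B

f(n) = 2n log(n) is O(n log n), while g(n) = n is O(n).
Since O(n) grows slower than O(n log n), g(n) is dominated.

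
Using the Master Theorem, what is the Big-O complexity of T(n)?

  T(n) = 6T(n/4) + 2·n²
Θ(n²)

Master Theorem: a = 6, b = 4, f(n) = 2·n².
Compute the critical exponent d = log₄(6) = 1.292.
Compare f(n) = Θ(n²) against n^d:
  k = 2 > d = 1.292, so f(n) = Ω(n^(d+ε)) — Case 3.
  Regularity: a·(n/b)^2/n^2 = a/b^2 = 6/16 < 1 ✓.
  The top-level work dominates: T(n) = Θ(f(n)) = Θ(n²).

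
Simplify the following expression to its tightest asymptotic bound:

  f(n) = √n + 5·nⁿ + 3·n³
Θ(nⁿ)

Order the terms by growth rate: √n ≺ 3·n³ ≺ 5·nⁿ.
The fastest-growing term 5·nⁿ dominates as n → ∞; dropping its constant factor gives Θ(nⁿ).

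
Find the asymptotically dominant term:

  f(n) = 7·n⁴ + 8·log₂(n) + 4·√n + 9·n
7·n⁴

Looking at each term:
  - 7·n⁴ is O(n⁴)
  - 8·log₂(n) is O(log n)
  - 4·√n is O(√n)
  - 9·n is O(n)

The term 7·n⁴ (O(n⁴)) grows fastest and dominates all others.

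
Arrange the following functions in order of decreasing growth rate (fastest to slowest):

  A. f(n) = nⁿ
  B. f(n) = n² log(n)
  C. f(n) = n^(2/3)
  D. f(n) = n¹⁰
A > D > B > C

Comparing growth rates:
A = nⁿ is O(nⁿ)
D = n¹⁰ is O(n¹⁰)
B = n² log(n) is O(n² log n)
C = n^(2/3) is O(n^(2/3))

Therefore, the order from fastest to slowest is: A > D > B > C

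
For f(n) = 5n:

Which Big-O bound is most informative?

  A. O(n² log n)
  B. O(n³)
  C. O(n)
C

f(n) = 5n is O(n).
All listed options are valid Big-O bounds (upper bounds),
but O(n) is the tightest (smallest valid bound).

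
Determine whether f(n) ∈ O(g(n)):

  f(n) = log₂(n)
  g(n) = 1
False

f(n) = log₂(n) is O(log n), and g(n) = 1 is O(1).
Since O(log n) grows faster than O(1), f(n) = O(g(n)) is false.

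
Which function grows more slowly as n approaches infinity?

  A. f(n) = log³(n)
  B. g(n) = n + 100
A

f(n) = log³(n) is O(log³ n), while g(n) = n + 100 is O(n).
Since O(log³ n) grows slower than O(n), f(n) is dominated.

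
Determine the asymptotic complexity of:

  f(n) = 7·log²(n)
O(log² n)

The dominant term in 7·log²(n) is 7·log²(n), which is Θ(log² n).
Constants are absorbed, so the tightest bound is O(log² n).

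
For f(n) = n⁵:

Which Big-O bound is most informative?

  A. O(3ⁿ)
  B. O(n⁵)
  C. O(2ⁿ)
B

f(n) = n⁵ is O(n⁵).
All listed options are valid Big-O bounds (upper bounds),
but O(n⁵) is the tightest (smallest valid bound).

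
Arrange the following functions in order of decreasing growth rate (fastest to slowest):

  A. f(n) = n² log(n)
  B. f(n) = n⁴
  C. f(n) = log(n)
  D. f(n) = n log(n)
B > A > D > C

Comparing growth rates:
B = n⁴ is O(n⁴)
A = n² log(n) is O(n² log n)
D = n log(n) is O(n log n)
C = log(n) is O(log n)

Therefore, the order from fastest to slowest is: B > A > D > C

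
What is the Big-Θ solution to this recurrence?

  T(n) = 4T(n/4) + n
Θ(n log n)

Master Theorem: a = 4, b = 4, f(n) = n.
Compute the critical exponent d = log₄(4) = 1.
Compare f(n) = Θ(n) against n^d:
  k = 1 = d, so f(n) = Θ(n^d) — Case 2.
  Work is balanced across levels: T(n) = Θ(n^d log n) = Θ(n log n).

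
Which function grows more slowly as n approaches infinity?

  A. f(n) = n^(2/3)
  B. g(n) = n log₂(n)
A

f(n) = n^(2/3) is O(n^(2/3)), while g(n) = n log₂(n) is O(n log n).
Since O(n^(2/3)) grows slower than O(n log n), f(n) is dominated.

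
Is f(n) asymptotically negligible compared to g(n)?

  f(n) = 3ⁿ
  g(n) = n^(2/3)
False

f(n) = 3ⁿ is O(3ⁿ), and g(n) = n^(2/3) is O(n^(2/3)).
Since O(3ⁿ) grows faster than or equal to O(n^(2/3)), f(n) = o(g(n)) is false.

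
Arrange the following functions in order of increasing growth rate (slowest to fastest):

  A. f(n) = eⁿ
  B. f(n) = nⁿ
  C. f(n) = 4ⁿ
A < C < B

Comparing growth rates:
A = eⁿ is O(eⁿ)
C = 4ⁿ is O(4ⁿ)
B = nⁿ is O(nⁿ)

Therefore, the order from slowest to fastest is: A < C < B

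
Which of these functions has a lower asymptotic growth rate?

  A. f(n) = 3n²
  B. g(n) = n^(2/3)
B

f(n) = 3n² is O(n²), while g(n) = n^(2/3) is O(n^(2/3)).
Since O(n^(2/3)) grows slower than O(n²), g(n) is dominated.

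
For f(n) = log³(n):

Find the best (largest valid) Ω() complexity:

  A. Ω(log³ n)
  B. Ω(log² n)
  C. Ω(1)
A

f(n) = log³(n) is Ω(log³ n).
All listed options are valid Big-Ω bounds (lower bounds),
but Ω(log³ n) is the tightest (largest valid bound).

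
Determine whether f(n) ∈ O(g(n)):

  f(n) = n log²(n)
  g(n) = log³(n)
False

f(n) = n log²(n) is O(n log² n), and g(n) = log³(n) is O(log³ n).
Since O(n log² n) grows faster than O(log³ n), f(n) = O(g(n)) is false.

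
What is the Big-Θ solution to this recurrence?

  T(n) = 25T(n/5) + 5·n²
Θ(n² log n)

Master Theorem: a = 25, b = 5, f(n) = 5·n².
Compute the critical exponent d = log₅(25) = 2.
Compare f(n) = Θ(n²) against n^d:
  k = 2 = d, so f(n) = Θ(n^d) — Case 2.
  Work is balanced across levels: T(n) = Θ(n^d log n) = Θ(n² log n).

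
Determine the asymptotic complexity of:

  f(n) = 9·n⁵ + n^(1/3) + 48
O(n⁵)

The dominant term in 9·n⁵ + n^(1/3) + 48 is 9·n⁵, which is Θ(n⁵).
Lower-order terms (n^(1/3), 48) are asymptotically negligible.
Constants are absorbed, so the tightest bound is O(n⁵).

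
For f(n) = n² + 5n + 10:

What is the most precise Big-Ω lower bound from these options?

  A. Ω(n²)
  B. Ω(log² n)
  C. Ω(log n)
A

f(n) = n² + 5n + 10 is Ω(n²).
All listed options are valid Big-Ω bounds (lower bounds),
but Ω(n²) is the tightest (largest valid bound).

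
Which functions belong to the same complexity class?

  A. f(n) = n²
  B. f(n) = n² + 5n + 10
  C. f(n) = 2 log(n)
A and B

Examining each function:
  A. n² is O(n²)
  B. n² + 5n + 10 is O(n²)
  C. 2 log(n) is O(log n)

Functions A and B both have the same complexity class.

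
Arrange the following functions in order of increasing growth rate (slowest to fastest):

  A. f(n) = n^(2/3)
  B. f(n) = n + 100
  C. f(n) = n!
A < B < C

Comparing growth rates:
A = n^(2/3) is O(n^(2/3))
B = n + 100 is O(n)
C = n! is O(n!)

Therefore, the order from slowest to fastest is: A < B < C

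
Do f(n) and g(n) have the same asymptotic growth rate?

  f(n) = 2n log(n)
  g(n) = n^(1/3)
False

f(n) = 2n log(n) is O(n log n), and g(n) = n^(1/3) is O(n^(1/3)).
Since they have different growth rates, f(n) = Θ(g(n)) is false.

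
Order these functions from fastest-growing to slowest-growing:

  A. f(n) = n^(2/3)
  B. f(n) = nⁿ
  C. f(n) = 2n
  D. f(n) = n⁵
B > D > C > A

Comparing growth rates:
B = nⁿ is O(nⁿ)
D = n⁵ is O(n⁵)
C = 2n is O(n)
A = n^(2/3) is O(n^(2/3))

Therefore, the order from fastest to slowest is: B > D > C > A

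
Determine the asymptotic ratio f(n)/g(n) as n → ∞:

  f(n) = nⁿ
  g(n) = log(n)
∞

Since nⁿ (O(nⁿ)) grows faster than log(n) (O(log n)),
the ratio f(n)/g(n) → ∞ as n → ∞.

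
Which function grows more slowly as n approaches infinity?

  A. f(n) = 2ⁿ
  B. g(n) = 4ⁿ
A

f(n) = 2ⁿ is O(2ⁿ), while g(n) = 4ⁿ is O(4ⁿ).
Since O(2ⁿ) grows slower than O(4ⁿ), f(n) is dominated.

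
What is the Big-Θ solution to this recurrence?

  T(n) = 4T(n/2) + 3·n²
Θ(n² log n)

Master Theorem: a = 4, b = 2, f(n) = 3·n².
Compute the critical exponent d = log₂(4) = 2.
Compare f(n) = Θ(n²) against n^d:
  k = 2 = d, so f(n) = Θ(n^d) — Case 2.
  Work is balanced across levels: T(n) = Θ(n^d log n) = Θ(n² log n).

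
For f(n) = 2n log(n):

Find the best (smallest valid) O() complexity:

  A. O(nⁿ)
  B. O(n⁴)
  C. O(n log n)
C

f(n) = 2n log(n) is O(n log n).
All listed options are valid Big-O bounds (upper bounds),
but O(n log n) is the tightest (smallest valid bound).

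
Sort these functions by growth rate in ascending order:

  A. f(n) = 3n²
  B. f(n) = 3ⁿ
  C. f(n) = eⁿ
A < C < B

Comparing growth rates:
A = 3n² is O(n²)
C = eⁿ is O(eⁿ)
B = 3ⁿ is O(3ⁿ)

Therefore, the order from slowest to fastest is: A < C < B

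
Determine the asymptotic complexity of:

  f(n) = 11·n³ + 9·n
O(n³)

The dominant term in 11·n³ + 9·n is 11·n³, which is Θ(n³).
Lower-order terms (9·n) are asymptotically negligible.
Constants are absorbed, so the tightest bound is O(n³).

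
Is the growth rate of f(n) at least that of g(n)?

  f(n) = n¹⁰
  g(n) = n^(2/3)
True

f(n) = n¹⁰ is O(n¹⁰), and g(n) = n^(2/3) is O(n^(2/3)).
Since O(n¹⁰) grows at least as fast as O(n^(2/3)), f(n) = Ω(g(n)) is true.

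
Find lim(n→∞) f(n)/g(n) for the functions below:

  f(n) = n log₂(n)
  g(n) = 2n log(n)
1/(2*log(2))

Since n log₂(n) and 2n log(n) have the same growth rate (O(n log n)),
the ratio converges to a constant: 1/(2*log(2)).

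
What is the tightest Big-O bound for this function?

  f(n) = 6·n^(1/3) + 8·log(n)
O(n^(1/3))

The dominant term in 6·n^(1/3) + 8·log(n) is 6·n^(1/3), which is Θ(n^(1/3)).
Lower-order terms (8·log(n)) are asymptotically negligible.
Constants are absorbed, so the tightest bound is O(n^(1/3)).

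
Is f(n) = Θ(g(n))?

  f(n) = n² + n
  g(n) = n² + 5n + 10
True

f(n) = n² + n and g(n) = n² + 5n + 10 are both O(n²).
Since they have the same asymptotic growth rate, f(n) = Θ(g(n)) is true.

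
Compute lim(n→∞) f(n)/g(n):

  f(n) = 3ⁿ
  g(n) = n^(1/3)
∞

Since 3ⁿ (O(3ⁿ)) grows faster than n^(1/3) (O(n^(1/3))),
the ratio f(n)/g(n) → ∞ as n → ∞.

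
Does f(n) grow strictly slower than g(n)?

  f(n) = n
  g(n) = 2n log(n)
True

f(n) = n is O(n), and g(n) = 2n log(n) is O(n log n).
Since O(n) grows strictly slower than O(n log n), f(n) = o(g(n)) is true.
This means lim(n→∞) f(n)/g(n) = 0.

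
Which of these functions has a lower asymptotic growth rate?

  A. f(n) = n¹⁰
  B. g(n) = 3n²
B

f(n) = n¹⁰ is O(n¹⁰), while g(n) = 3n² is O(n²).
Since O(n²) grows slower than O(n¹⁰), g(n) is dominated.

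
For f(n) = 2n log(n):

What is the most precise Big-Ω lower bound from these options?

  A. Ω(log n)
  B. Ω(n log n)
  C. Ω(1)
B

f(n) = 2n log(n) is Ω(n log n).
All listed options are valid Big-Ω bounds (lower bounds),
but Ω(n log n) is the tightest (largest valid bound).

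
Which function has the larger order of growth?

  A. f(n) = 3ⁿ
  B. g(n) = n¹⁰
A

f(n) = 3ⁿ is O(3ⁿ), while g(n) = n¹⁰ is O(n¹⁰).
Since O(3ⁿ) grows faster than O(n¹⁰), f(n) dominates.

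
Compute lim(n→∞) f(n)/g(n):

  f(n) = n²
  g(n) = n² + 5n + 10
1

Since n² and n² + 5n + 10 have the same growth rate (O(n²)),
the ratio converges to a constant: 1.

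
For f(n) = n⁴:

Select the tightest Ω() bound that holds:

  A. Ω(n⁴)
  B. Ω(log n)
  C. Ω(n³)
A

f(n) = n⁴ is Ω(n⁴).
All listed options are valid Big-Ω bounds (lower bounds),
but Ω(n⁴) is the tightest (largest valid bound).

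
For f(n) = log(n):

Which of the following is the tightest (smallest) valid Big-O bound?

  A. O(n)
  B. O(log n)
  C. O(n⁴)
B

f(n) = log(n) is O(log n).
All listed options are valid Big-O bounds (upper bounds),
but O(log n) is the tightest (smallest valid bound).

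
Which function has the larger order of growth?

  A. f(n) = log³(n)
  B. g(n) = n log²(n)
B

f(n) = log³(n) is O(log³ n), while g(n) = n log²(n) is O(n log² n).
Since O(n log² n) grows faster than O(log³ n), g(n) dominates.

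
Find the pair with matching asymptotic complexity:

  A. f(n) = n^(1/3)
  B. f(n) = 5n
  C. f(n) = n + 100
B and C

Examining each function:
  A. n^(1/3) is O(n^(1/3))
  B. 5n is O(n)
  C. n + 100 is O(n)

Functions B and C both have the same complexity class.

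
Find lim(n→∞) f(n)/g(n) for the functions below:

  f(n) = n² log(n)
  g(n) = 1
∞

Since n² log(n) (O(n² log n)) grows faster than 1 (O(1)),
the ratio f(n)/g(n) → ∞ as n → ∞.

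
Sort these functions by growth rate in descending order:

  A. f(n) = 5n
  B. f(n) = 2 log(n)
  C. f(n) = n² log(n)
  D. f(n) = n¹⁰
D > C > A > B

Comparing growth rates:
D = n¹⁰ is O(n¹⁰)
C = n² log(n) is O(n² log n)
A = 5n is O(n)
B = 2 log(n) is O(log n)

Therefore, the order from fastest to slowest is: D > C > A > B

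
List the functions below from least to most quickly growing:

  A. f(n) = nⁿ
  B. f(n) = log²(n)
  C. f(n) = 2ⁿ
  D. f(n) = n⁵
B < D < C < A

Comparing growth rates:
B = log²(n) is O(log² n)
D = n⁵ is O(n⁵)
C = 2ⁿ is O(2ⁿ)
A = nⁿ is O(nⁿ)

Therefore, the order from slowest to fastest is: B < D < C < A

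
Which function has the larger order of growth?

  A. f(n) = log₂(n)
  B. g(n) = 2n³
B

f(n) = log₂(n) is O(log n), while g(n) = 2n³ is O(n³).
Since O(n³) grows faster than O(log n), g(n) dominates.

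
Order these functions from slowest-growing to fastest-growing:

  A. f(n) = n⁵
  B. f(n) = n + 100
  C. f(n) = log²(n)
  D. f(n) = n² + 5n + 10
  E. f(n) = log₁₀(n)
E < C < B < D < A

Comparing growth rates:
E = log₁₀(n) is O(log n)
C = log²(n) is O(log² n)
B = n + 100 is O(n)
D = n² + 5n + 10 is O(n²)
A = n⁵ is O(n⁵)

Therefore, the order from slowest to fastest is: E < C < B < D < A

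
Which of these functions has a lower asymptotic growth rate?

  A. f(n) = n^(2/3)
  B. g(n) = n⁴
A

f(n) = n^(2/3) is O(n^(2/3)), while g(n) = n⁴ is O(n⁴).
Since O(n^(2/3)) grows slower than O(n⁴), f(n) is dominated.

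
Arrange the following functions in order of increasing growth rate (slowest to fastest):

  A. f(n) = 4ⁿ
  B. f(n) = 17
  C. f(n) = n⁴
B < C < A

Comparing growth rates:
B = 17 is O(1)
C = n⁴ is O(n⁴)
A = 4ⁿ is O(4ⁿ)

Therefore, the order from slowest to fastest is: B < C < A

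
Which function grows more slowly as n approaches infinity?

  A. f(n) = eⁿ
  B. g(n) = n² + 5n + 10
B

f(n) = eⁿ is O(eⁿ), while g(n) = n² + 5n + 10 is O(n²).
Since O(n²) grows slower than O(eⁿ), g(n) is dominated.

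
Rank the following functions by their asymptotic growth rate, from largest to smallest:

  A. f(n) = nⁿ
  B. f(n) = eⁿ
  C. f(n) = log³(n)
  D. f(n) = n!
A > D > B > C

Comparing growth rates:
A = nⁿ is O(nⁿ)
D = n! is O(n!)
B = eⁿ is O(eⁿ)
C = log³(n) is O(log³ n)

Therefore, the order from fastest to slowest is: A > D > B > C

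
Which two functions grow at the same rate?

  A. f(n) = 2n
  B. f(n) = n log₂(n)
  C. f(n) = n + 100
A and C

Examining each function:
  A. 2n is O(n)
  B. n log₂(n) is O(n log n)
  C. n + 100 is O(n)

Functions A and C both have the same complexity class.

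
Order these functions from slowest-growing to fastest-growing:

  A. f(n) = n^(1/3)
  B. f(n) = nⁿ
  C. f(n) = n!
A < C < B

Comparing growth rates:
A = n^(1/3) is O(n^(1/3))
C = n! is O(n!)
B = nⁿ is O(nⁿ)

Therefore, the order from slowest to fastest is: A < C < B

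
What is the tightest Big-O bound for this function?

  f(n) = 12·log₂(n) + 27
O(log n)

The dominant term in 12·log₂(n) + 27 is 12·log₂(n), which is Θ(log n).
Lower-order terms (27) are asymptotically negligible.
Constants are absorbed, so the tightest bound is O(log n).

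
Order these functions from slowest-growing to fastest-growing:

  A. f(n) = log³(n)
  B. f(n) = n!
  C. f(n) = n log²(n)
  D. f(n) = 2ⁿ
A < C < D < B

Comparing growth rates:
A = log³(n) is O(log³ n)
C = n log²(n) is O(n log² n)
D = 2ⁿ is O(2ⁿ)
B = n! is O(n!)

Therefore, the order from slowest to fastest is: A < C < D < B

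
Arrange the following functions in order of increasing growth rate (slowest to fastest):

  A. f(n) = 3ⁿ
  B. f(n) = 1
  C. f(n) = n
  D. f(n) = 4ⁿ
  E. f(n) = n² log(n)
B < C < E < A < D

Comparing growth rates:
B = 1 is O(1)
C = n is O(n)
E = n² log(n) is O(n² log n)
A = 3ⁿ is O(3ⁿ)
D = 4ⁿ is O(4ⁿ)

Therefore, the order from slowest to fastest is: B < C < E < A < D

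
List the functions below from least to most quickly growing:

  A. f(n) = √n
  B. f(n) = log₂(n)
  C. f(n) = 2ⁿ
B < A < C

Comparing growth rates:
B = log₂(n) is O(log n)
A = √n is O(√n)
C = 2ⁿ is O(2ⁿ)

Therefore, the order from slowest to fastest is: B < A < C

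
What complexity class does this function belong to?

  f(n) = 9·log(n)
O(log n)

The dominant term in 9·log(n) is 9·log(n), which is Θ(log n).
Constants are absorbed, so the tightest bound is O(log n).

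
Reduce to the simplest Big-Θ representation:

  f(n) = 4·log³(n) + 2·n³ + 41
Θ(n³)

Order the terms by growth rate: 41 ≺ 4·log³(n) ≺ 2·n³.
The fastest-growing term 2·n³ dominates as n → ∞; dropping its constant factor gives Θ(n³).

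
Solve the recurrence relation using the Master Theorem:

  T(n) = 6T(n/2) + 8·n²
Θ(n^log₂(6))

Master Theorem: a = 6, b = 2, f(n) = 8·n².
Compute the critical exponent d = log₂(6) = 2.585.
Compare f(n) = Θ(n²) against n^d:
  k = 2 < d = 2.585, so f(n) = O(n^(d-ε)) — Case 1.
  The recursion cost dominates: T(n) = Θ(n^d) = Θ(n^log₂(6)).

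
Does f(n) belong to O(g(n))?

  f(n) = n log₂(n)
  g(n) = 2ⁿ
True

f(n) = n log₂(n) is O(n log n), and g(n) = 2ⁿ is O(2ⁿ).
Since O(n log n) ⊆ O(2ⁿ) (f grows no faster than g), f(n) = O(g(n)) is true.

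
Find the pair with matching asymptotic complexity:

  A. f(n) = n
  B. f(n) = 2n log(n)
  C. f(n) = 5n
A and C

Examining each function:
  A. n is O(n)
  B. 2n log(n) is O(n log n)
  C. 5n is O(n)

Functions A and C both have the same complexity class.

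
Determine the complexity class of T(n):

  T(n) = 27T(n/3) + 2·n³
Θ(n³ log n)

Master Theorem: a = 27, b = 3, f(n) = 2·n³.
Compute the critical exponent d = log₃(27) = 3.
Compare f(n) = Θ(n³) against n^d:
  k = 3 = d, so f(n) = Θ(n^d) — Case 2.
  Work is balanced across levels: T(n) = Θ(n^d log n) = Θ(n³ log n).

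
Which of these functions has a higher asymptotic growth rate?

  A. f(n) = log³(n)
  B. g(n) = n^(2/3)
B

f(n) = log³(n) is O(log³ n), while g(n) = n^(2/3) is O(n^(2/3)).
Since O(n^(2/3)) grows faster than O(log³ n), g(n) dominates.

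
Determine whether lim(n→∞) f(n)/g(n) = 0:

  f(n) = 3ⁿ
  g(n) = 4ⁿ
True

f(n) = 3ⁿ is O(3ⁿ), and g(n) = 4ⁿ is O(4ⁿ).
Since O(3ⁿ) grows strictly slower than O(4ⁿ), f(n) = o(g(n)) is true.
This means lim(n→∞) f(n)/g(n) = 0.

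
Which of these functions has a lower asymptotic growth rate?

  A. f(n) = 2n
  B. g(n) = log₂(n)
B

f(n) = 2n is O(n), while g(n) = log₂(n) is O(log n).
Since O(log n) grows slower than O(n), g(n) is dominated.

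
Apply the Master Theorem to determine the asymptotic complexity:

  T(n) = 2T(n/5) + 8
Θ(n^log₅(2))

Master Theorem: a = 2, b = 5, f(n) = 8.
Compute the critical exponent d = log₅(2) = 0.431.
Compare f(n) = Θ(1) against n^d:
  k = 0 < d = 0.431, so f(n) = O(n^(d-ε)) — Case 1.
  The recursion cost dominates: T(n) = Θ(n^d) = Θ(n^log₅(2)).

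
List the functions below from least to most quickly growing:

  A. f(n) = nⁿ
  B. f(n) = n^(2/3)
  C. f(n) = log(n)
C < B < A

Comparing growth rates:
C = log(n) is O(log n)
B = n^(2/3) is O(n^(2/3))
A = nⁿ is O(nⁿ)

Therefore, the order from slowest to fastest is: C < B < A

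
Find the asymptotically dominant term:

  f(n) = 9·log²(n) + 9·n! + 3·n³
9·n!

Looking at each term:
  - 9·log²(n) is O(log² n)
  - 9·n! is O(n!)
  - 3·n³ is O(n³)

The term 9·n! (O(n!)) grows fastest and dominates all others.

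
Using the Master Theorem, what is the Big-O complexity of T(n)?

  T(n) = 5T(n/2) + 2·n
Θ(n^log₂(5))

Master Theorem: a = 5, b = 2, f(n) = 2·n.
Compute the critical exponent d = log₂(5) = 2.322.
Compare f(n) = Θ(n) against n^d:
  k = 1 < d = 2.322, so f(n) = O(n^(d-ε)) — Case 1.
  The recursion cost dominates: T(n) = Θ(n^d) = Θ(n^log₂(5)).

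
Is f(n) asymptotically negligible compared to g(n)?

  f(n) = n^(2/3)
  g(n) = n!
True

f(n) = n^(2/3) is O(n^(2/3)), and g(n) = n! is O(n!).
Since O(n^(2/3)) grows strictly slower than O(n!), f(n) = o(g(n)) is true.
This means lim(n→∞) f(n)/g(n) = 0.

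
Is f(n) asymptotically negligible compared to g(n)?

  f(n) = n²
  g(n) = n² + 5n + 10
False

f(n) = n² is O(n²), and g(n) = n² + 5n + 10 is O(n²).
Since they have the same growth rate, f(n) = o(g(n)) is false.
(f = o(g) requires f to grow strictly slower, not equal.)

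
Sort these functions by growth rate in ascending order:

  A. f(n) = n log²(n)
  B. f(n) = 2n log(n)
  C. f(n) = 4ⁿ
B < A < C

Comparing growth rates:
B = 2n log(n) is O(n log n)
A = n log²(n) is O(n log² n)
C = 4ⁿ is O(4ⁿ)

Therefore, the order from slowest to fastest is: B < A < C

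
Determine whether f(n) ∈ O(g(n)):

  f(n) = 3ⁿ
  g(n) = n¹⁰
False

f(n) = 3ⁿ is O(3ⁿ), and g(n) = n¹⁰ is O(n¹⁰).
Since O(3ⁿ) grows faster than O(n¹⁰), f(n) = O(g(n)) is false.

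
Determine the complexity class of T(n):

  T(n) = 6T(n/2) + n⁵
Θ(n⁵)

Master Theorem: a = 6, b = 2, f(n) = n⁵.
Compute the critical exponent d = log₂(6) = 2.585.
Compare f(n) = Θ(n⁵) against n^d:
  k = 5 > d = 2.585, so f(n) = Ω(n^(d+ε)) — Case 3.
  Regularity: a·(n/b)^5/n^5 = a/b^5 = 6/32 < 1 ✓.
  The top-level work dominates: T(n) = Θ(f(n)) = Θ(n⁵).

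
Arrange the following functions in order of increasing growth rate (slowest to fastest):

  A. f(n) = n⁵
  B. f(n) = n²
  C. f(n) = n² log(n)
B < C < A

Comparing growth rates:
B = n² is O(n²)
C = n² log(n) is O(n² log n)
A = n⁵ is O(n⁵)

Therefore, the order from slowest to fastest is: B < C < A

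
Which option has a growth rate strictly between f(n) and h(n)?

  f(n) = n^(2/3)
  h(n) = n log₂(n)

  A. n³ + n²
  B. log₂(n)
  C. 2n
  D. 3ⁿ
C

We need g(n) with n^(2/3) = o(g(n)) and g(n) = o(n log₂(n)), i.e. O(n^(2/3)) ≺ g ≺ O(n log n).
Check each option:
  A. n³ + n² — O(n³) does not grow strictly slower than h(n)
  B. log₂(n) — O(log n) does not grow strictly faster than f(n)
  C. 2n — O(n) is strictly between O(n^(2/3)) and O(n log n) ✓
  D. 3ⁿ — O(3ⁿ) does not grow strictly slower than h(n)

Only option C (2n) lies strictly between.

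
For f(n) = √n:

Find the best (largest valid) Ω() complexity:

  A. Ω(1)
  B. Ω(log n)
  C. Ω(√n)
C

f(n) = √n is Ω(√n).
All listed options are valid Big-Ω bounds (lower bounds),
but Ω(√n) is the tightest (largest valid bound).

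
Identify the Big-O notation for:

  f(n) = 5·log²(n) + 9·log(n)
O(log² n)

The dominant term in 5·log²(n) + 9·log(n) is 5·log²(n), which is Θ(log² n).
Lower-order terms (9·log(n)) are asymptotically negligible.
Constants are absorbed, so the tightest bound is O(log² n).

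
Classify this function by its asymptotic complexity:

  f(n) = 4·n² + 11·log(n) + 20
O(n²)

The dominant term in 4·n² + 11·log(n) + 20 is 4·n², which is Θ(n²).
Lower-order terms (11·log(n), 20) are asymptotically negligible.
Constants are absorbed, so the tightest bound is O(n²).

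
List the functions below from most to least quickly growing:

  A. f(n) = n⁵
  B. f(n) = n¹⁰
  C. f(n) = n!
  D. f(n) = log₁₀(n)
C > B > A > D

Comparing growth rates:
C = n! is O(n!)
B = n¹⁰ is O(n¹⁰)
A = n⁵ is O(n⁵)
D = log₁₀(n) is O(log n)

Therefore, the order from fastest to slowest is: C > B > A > D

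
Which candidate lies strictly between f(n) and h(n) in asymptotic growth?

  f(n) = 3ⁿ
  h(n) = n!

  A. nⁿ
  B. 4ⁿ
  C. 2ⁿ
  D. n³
B

We need g(n) with 3ⁿ = o(g(n)) and g(n) = o(n!), i.e. O(3ⁿ) ≺ g ≺ O(n!).
Check each option:
  A. nⁿ — O(nⁿ) does not grow strictly slower than h(n)
  B. 4ⁿ — O(4ⁿ) is strictly between O(3ⁿ) and O(n!) ✓
  C. 2ⁿ — O(2ⁿ) does not grow strictly faster than f(n)
  D. n³ — O(n³) does not grow strictly faster than f(n)

Only option B (4ⁿ) lies strictly between.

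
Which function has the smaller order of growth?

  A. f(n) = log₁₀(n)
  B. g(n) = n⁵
A

f(n) = log₁₀(n) is O(log n), while g(n) = n⁵ is O(n⁵).
Since O(log n) grows slower than O(n⁵), f(n) is dominated.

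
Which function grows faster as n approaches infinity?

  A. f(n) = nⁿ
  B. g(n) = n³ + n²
A

f(n) = nⁿ is O(nⁿ), while g(n) = n³ + n² is O(n³).
Since O(nⁿ) grows faster than O(n³), f(n) dominates.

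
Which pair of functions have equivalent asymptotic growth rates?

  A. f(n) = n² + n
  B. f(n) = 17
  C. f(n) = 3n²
A and C

Examining each function:
  A. n² + n is O(n²)
  B. 17 is O(1)
  C. 3n² is O(n²)

Functions A and C both have the same complexity class.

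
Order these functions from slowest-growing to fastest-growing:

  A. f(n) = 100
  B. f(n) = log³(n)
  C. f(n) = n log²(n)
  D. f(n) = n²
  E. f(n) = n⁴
A < B < C < D < E

Comparing growth rates:
A = 100 is O(1)
B = log³(n) is O(log³ n)
C = n log²(n) is O(n log² n)
D = n² is O(n²)
E = n⁴ is O(n⁴)

Therefore, the order from slowest to fastest is: A < B < C < D < E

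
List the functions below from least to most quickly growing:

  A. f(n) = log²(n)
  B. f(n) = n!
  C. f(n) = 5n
A < C < B

Comparing growth rates:
A = log²(n) is O(log² n)
C = 5n is O(n)
B = n! is O(n!)

Therefore, the order from slowest to fastest is: A < C < B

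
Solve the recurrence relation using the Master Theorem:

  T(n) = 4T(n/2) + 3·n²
Θ(n² log n)

Master Theorem: a = 4, b = 2, f(n) = 3·n².
Compute the critical exponent d = log₂(4) = 2.
Compare f(n) = Θ(n²) against n^d:
  k = 2 = d, so f(n) = Θ(n^d) — Case 2.
  Work is balanced across levels: T(n) = Θ(n^d log n) = Θ(n² log n).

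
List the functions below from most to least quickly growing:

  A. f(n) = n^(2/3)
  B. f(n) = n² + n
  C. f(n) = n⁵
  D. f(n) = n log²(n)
C > B > D > A

Comparing growth rates:
C = n⁵ is O(n⁵)
B = n² + n is O(n²)
D = n log²(n) is O(n log² n)
A = n^(2/3) is O(n^(2/3))

Therefore, the order from fastest to slowest is: C > B > D > A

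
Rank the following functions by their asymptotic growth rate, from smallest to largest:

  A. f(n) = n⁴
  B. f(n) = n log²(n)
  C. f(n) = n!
B < A < C

Comparing growth rates:
B = n log²(n) is O(n log² n)
A = n⁴ is O(n⁴)
C = n! is O(n!)

Therefore, the order from slowest to fastest is: B < A < C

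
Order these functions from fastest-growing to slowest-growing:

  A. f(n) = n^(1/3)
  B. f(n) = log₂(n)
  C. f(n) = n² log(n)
C > A > B

Comparing growth rates:
C = n² log(n) is O(n² log n)
A = n^(1/3) is O(n^(1/3))
B = log₂(n) is O(log n)

Therefore, the order from fastest to slowest is: C > A > B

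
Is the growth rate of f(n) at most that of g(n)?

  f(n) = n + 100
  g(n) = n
True

f(n) = n + 100 and g(n) = n are both O(n).
Big-O permits equal growth rates (f ≤ c·g for some c), so f(n) = O(g(n)) is true.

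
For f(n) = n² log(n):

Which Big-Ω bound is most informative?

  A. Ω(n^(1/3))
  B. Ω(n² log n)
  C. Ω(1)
B

f(n) = n² log(n) is Ω(n² log n).
All listed options are valid Big-Ω bounds (lower bounds),
but Ω(n² log n) is the tightest (largest valid bound).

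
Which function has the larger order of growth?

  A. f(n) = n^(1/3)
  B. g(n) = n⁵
B

f(n) = n^(1/3) is O(n^(1/3)), while g(n) = n⁵ is O(n⁵).
Since O(n⁵) grows faster than O(n^(1/3)), g(n) dominates.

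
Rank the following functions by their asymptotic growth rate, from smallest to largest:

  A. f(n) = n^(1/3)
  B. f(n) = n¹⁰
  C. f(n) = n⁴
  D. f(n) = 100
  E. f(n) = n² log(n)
D < A < E < C < B

Comparing growth rates:
D = 100 is O(1)
A = n^(1/3) is O(n^(1/3))
E = n² log(n) is O(n² log n)
C = n⁴ is O(n⁴)
B = n¹⁰ is O(n¹⁰)

Therefore, the order from slowest to fastest is: D < A < E < C < B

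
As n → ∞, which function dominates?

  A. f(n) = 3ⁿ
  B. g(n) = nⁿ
B

f(n) = 3ⁿ is O(3ⁿ), while g(n) = nⁿ is O(nⁿ).
Since O(nⁿ) grows faster than O(3ⁿ), g(n) dominates.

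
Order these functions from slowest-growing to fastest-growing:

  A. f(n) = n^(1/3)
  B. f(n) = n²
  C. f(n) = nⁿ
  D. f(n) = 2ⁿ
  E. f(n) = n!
A < B < D < E < C

Comparing growth rates:
A = n^(1/3) is O(n^(1/3))
B = n² is O(n²)
D = 2ⁿ is O(2ⁿ)
E = n! is O(n!)
C = nⁿ is O(nⁿ)

Therefore, the order from slowest to fastest is: A < B < D < E < C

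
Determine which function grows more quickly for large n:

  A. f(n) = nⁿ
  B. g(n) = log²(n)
A

f(n) = nⁿ is O(nⁿ), while g(n) = log²(n) is O(log² n).
Since O(nⁿ) grows faster than O(log² n), f(n) dominates.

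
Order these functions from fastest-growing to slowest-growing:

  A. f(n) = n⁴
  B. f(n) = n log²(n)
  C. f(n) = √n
A > B > C

Comparing growth rates:
A = n⁴ is O(n⁴)
B = n log²(n) is O(n log² n)
C = √n is O(√n)

Therefore, the order from fastest to slowest is: A > B > C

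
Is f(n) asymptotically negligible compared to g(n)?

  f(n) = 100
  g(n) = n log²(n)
True

f(n) = 100 is O(1), and g(n) = n log²(n) is O(n log² n).
Since O(1) grows strictly slower than O(n log² n), f(n) = o(g(n)) is true.
This means lim(n→∞) f(n)/g(n) = 0.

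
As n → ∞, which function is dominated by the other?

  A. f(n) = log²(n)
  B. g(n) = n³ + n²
A

f(n) = log²(n) is O(log² n), while g(n) = n³ + n² is O(n³).
Since O(log² n) grows slower than O(n³), f(n) is dominated.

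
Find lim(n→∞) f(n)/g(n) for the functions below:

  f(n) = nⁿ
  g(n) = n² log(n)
∞

Since nⁿ (O(nⁿ)) grows faster than n² log(n) (O(n² log n)),
the ratio f(n)/g(n) → ∞ as n → ∞.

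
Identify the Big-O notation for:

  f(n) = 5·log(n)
O(log n)

The dominant term in 5·log(n) is 5·log(n), which is Θ(log n).
Constants are absorbed, so the tightest bound is O(log n).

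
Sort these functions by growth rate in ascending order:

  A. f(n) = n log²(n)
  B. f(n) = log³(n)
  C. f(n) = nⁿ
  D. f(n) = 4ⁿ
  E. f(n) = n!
B < A < D < E < C

Comparing growth rates:
B = log³(n) is O(log³ n)
A = n log²(n) is O(n log² n)
D = 4ⁿ is O(4ⁿ)
E = n! is O(n!)
C = nⁿ is O(nⁿ)

Therefore, the order from slowest to fastest is: B < A < D < E < C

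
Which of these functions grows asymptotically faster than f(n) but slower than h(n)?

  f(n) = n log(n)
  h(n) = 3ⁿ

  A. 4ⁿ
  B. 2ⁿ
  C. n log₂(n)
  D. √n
B

We need g(n) with n log(n) = o(g(n)) and g(n) = o(3ⁿ), i.e. O(n log n) ≺ g ≺ O(3ⁿ).
Check each option:
  A. 4ⁿ — O(4ⁿ) does not grow strictly slower than h(n)
  B. 2ⁿ — O(2ⁿ) is strictly between O(n log n) and O(3ⁿ) ✓
  C. n log₂(n) — O(n log n) does not grow strictly faster than f(n)
  D. √n — O(√n) does not grow strictly faster than f(n)

Only option B (2ⁿ) lies strictly between.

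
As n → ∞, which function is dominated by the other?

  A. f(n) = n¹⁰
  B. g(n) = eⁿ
A

f(n) = n¹⁰ is O(n¹⁰), while g(n) = eⁿ is O(eⁿ).
Since O(n¹⁰) grows slower than O(eⁿ), f(n) is dominated.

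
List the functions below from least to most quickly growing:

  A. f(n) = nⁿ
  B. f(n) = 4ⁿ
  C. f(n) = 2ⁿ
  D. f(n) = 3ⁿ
C < D < B < A

Comparing growth rates:
C = 2ⁿ is O(2ⁿ)
D = 3ⁿ is O(3ⁿ)
B = 4ⁿ is O(4ⁿ)
A = nⁿ is O(nⁿ)

Therefore, the order from slowest to fastest is: C < D < B < A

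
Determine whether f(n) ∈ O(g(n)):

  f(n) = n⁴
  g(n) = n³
False

f(n) = n⁴ is O(n⁴), and g(n) = n³ is O(n³).
Since O(n⁴) grows faster than O(n³), f(n) = O(g(n)) is false.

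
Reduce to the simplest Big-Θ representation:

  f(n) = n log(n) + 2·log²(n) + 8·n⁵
Θ(n⁵)

Order the terms by growth rate: 2·log²(n) ≺ n log(n) ≺ 8·n⁵.
The fastest-growing term 8·n⁵ dominates as n → ∞; dropping its constant factor gives Θ(n⁵).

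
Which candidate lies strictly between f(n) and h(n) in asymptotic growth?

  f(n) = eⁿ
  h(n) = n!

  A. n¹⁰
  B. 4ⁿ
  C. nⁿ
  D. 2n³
B

We need g(n) with eⁿ = o(g(n)) and g(n) = o(n!), i.e. O(eⁿ) ≺ g ≺ O(n!).
Check each option:
  A. n¹⁰ — O(n¹⁰) does not grow strictly faster than f(n)
  B. 4ⁿ — O(4ⁿ) is strictly between O(eⁿ) and O(n!) ✓
  C. nⁿ — O(nⁿ) does not grow strictly slower than h(n)
  D. 2n³ — O(n³) does not grow strictly faster than f(n)

Only option B (4ⁿ) lies strictly between.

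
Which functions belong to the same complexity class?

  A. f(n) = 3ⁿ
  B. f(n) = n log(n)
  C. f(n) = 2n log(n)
B and C

Examining each function:
  A. 3ⁿ is O(3ⁿ)
  B. n log(n) is O(n log n)
  C. 2n log(n) is O(n log n)

Functions B and C both have the same complexity class.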